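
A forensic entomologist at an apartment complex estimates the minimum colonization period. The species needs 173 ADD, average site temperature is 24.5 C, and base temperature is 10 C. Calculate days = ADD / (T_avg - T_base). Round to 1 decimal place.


Insect development time:
Effective temperature = avg_temp - T_base = 24.5 - 10 = 14.5 C
Days = ADD / effective_temp = 173 / 14.5 = 11.9 days

11.9


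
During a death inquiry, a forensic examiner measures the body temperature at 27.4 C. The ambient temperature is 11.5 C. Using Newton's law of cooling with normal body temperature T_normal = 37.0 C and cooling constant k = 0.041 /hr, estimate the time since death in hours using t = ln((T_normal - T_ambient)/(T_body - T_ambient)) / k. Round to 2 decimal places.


Using Newton's law of cooling:
t = ln((T_normal - T_ambient) / (T_body - T_ambient)) / k
T_normal - T_ambient = 25.5
T_body - T_ambient = 15.9
Ratio = 1.603774
ln(ratio) = 0.47236
t = 0.47236 / 0.041 = 11.52 hours

11.52


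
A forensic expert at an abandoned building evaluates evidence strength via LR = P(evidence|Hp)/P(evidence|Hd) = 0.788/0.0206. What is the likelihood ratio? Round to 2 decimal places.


Likelihood ratio calculation:
LR = P(E|Hp) / P(E|Hd)
LR = 0.788 / 0.0206
LR = 38.25

38.25


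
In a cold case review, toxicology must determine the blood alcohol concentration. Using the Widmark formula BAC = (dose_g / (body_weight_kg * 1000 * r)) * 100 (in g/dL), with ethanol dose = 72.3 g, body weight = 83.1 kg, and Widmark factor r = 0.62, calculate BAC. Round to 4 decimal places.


Applying the Widmark formula:
BAC = (dose_g / (body_wt * 1000 * r)) * 100
Denominator = 83.1 * 1000 * 0.62 = 51522
BAC = (72.3 / 51522) * 100
BAC = 0.1403 g/dL

0.1403


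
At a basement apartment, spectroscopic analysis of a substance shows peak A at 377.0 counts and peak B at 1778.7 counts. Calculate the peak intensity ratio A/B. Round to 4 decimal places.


Spectral peak ratio:
Peak A = 377.0 counts
Peak B = 1778.7 counts
Ratio = 377.0 / 1778.7 = 0.2120

0.2120


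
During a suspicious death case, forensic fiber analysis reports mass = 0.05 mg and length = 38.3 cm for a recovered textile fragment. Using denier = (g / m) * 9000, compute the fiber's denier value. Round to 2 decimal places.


Denier calculation:
Mass in grams = 0.05 mg / 1000 = 0.00005 g
Length in meters = 38.3 cm / 100 = 0.383 m
Linear density = mass / length = 0.00005 / 0.383 = 0.00013055 g/m
Denier = (g/m) * 9000 = 0.00013055 * 9000 = 1.17

1.17


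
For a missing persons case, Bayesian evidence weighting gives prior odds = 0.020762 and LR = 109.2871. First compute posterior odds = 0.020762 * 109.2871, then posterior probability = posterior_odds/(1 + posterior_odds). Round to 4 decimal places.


Bayesian evidence evaluation:
Posterior odds = prior_odds * LR = 0.020762 * 109.2871 = 2.269019
Posterior probability = posterior_odds / (1 + posterior_odds)
= 2.269019 / (1 + 2.269019)
= 2.269019 / 3.269019
= 0.6941

0.6941


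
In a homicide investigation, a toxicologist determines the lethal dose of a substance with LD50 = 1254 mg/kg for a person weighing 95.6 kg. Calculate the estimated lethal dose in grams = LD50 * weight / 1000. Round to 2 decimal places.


Lethal dose calculation:
Lethal dose = LD50 * body_weight / 1000
= 1254 * 95.6 / 1000
= 119882.4 / 1000
= 119.88 g

119.88


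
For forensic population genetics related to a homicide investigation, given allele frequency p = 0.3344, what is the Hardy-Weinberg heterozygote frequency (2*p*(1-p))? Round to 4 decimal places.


Hardy-Weinberg heterozygote frequency:
q = 1 - p = 1 - 0.3344 = 0.6656
2pq = 2 * 0.3344 * 0.6656 = 0.4452

0.4452


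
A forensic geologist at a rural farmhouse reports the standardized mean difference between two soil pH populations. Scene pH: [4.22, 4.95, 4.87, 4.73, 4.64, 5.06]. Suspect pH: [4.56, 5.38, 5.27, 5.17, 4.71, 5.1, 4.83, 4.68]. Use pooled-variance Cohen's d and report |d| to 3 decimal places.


Pooled-variance Cohen's d for soil pH comparison:
Scene mean = 28.47 / 6 = 4.745
Suspect mean = 39.7 / 8 = 4.9625
Scene sample variance s_s^2 = 0.08875
Suspect sample variance s_c^2 = 0.093421
Pooled variance = ((n_s-1)*s_s^2 + (n_c-1)*s_c^2) / (n_s + n_c - 2) = 0.091475
Pooled SD = sqrt(0.091475) = 0.302448
Mean difference = -0.2175
|d| = |-0.2175| / 0.302448 = 0.719

0.719


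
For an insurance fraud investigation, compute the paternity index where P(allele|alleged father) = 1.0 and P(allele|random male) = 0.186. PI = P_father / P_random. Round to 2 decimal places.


Paternity Index calculation:
PI = P(allele|father) / P(allele|random)
PI = 1.0 / 0.186
PI = 5.38

5.38


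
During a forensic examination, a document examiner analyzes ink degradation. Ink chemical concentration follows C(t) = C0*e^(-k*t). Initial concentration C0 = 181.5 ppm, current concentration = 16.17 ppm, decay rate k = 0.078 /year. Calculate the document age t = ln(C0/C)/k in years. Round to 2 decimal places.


Document age estimation:
C0/C = 181.5 / 16.17 = 11.22449
ln(C0/C) = 2.418098
t = 2.418098 / 0.078 = 31.00 years

31.00


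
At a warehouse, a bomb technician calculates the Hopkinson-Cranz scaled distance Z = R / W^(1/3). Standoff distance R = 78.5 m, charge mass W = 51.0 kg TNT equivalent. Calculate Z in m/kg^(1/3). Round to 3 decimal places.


Scaled distance calculation:
W^(1/3) = 51.0^(1/3) = 3.70843
Z = R / W^(1/3) = 78.5 / 3.70843
Z = 21.168 m/kg^(1/3)

21.168


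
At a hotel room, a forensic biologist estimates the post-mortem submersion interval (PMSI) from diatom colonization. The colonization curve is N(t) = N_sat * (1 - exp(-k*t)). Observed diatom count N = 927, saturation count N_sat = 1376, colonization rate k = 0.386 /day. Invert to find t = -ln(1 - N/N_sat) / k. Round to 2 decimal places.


PMSI from diatom colonization curve:
N / N_sat = 927 / 1376 = 0.673692
1 - N/N_sat = 0.326308
ln(1 - N/N_sat) = -1.119914
t = -ln(1 - N/N_sat) / k = -(-1.119914) / 0.386 = 2.90 days

2.90


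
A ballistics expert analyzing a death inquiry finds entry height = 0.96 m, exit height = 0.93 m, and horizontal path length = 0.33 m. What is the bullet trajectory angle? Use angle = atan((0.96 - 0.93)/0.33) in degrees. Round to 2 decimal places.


Bullet trajectory angle:
Height difference = 0.96 - 0.93 = 0.03 m
angle = atan(0.03 / 0.33)
angle = atan(0.090909)
angle = 5.19 degrees

5.19


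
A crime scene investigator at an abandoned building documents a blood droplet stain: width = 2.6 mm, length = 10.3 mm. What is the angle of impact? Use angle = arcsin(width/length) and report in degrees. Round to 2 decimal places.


Blood spatter impact angle calculation:
width / length = 2.6 / 10.3 = 0.252427
angle = arcsin(0.252427)
angle = 14.62 degrees

14.62


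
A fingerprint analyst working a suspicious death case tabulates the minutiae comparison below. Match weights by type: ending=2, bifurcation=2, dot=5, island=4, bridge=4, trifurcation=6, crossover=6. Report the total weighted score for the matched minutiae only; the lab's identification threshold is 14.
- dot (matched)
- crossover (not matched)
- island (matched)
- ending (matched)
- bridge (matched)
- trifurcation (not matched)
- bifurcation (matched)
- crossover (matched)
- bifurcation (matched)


Weighted minutiae match score:
  dot: matched, +5 (running total 5)
  crossover: not matched, +0
  island: matched, +4 (running total 9)
  ending: matched, +2 (running total 11)
  bridge: matched, +4 (running total 15)
  trifurcation: not matched, +0
  bifurcation: matched, +2 (running total 17)
  crossover: matched, +6 (running total 23)
  bifurcation: matched, +2 (running total 25)
Total score = 25
Threshold = 14; verdict = identification

25


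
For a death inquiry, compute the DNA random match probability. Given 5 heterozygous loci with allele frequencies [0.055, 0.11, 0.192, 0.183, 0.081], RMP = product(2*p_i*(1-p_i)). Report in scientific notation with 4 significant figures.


Computing RMP for 5 loci:
Locus 1: 2 * 0.055 * 0.945 = 0.10395
Locus 2: 2 * 0.11 * 0.89 = 0.1958
Locus 3: 2 * 0.192 * 0.808 = 0.310272
Locus 4: 2 * 0.183 * 0.817 = 0.299022
Locus 5: 2 * 0.081 * 0.919 = 0.148878
RMP = 2.811e-04

2.811e-04


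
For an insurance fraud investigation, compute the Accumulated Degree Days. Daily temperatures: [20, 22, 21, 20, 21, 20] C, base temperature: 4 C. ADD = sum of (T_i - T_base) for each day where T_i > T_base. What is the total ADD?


Computing ADD day by day:
Day 1: max(0, 20 - 4) = 16
Day 2: max(0, 22 - 4) = 18
Day 3: max(0, 21 - 4) = 17
Day 4: max(0, 20 - 4) = 16
Day 5: max(0, 21 - 4) = 17
Day 6: max(0, 20 - 4) = 16
Total ADD = 100

100


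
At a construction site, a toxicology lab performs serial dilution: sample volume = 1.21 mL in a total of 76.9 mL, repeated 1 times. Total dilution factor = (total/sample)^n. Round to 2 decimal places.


Dilution factor calculation:
Single dilution = V_total / V_sample = 76.9 / 1.21 ≈ 63.553719
Number of dilutions = 1
Total DF = (76.9 / 1.21)^1 (full precision, rounded at the end) = 63.55

63.55


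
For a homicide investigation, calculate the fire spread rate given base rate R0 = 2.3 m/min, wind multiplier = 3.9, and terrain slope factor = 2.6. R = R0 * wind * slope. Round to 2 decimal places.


Fire spread rate calculation:
R = R0 * wind_factor * slope_factor
= 2.3 * 3.9 * 2.6
= 8.97 * 2.6
= 23.32 m/min

23.32


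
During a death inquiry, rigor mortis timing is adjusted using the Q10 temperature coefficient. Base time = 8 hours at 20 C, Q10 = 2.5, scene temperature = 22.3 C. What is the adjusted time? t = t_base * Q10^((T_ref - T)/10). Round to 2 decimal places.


Rigor mortis time adjustment:
Exponent = (T_ref - T_actual) / 10 = (20 - 22.3) / 10 = -0.23
Q10 factor = 2.5^-0.23 = 0.80998
t_adjusted = 8 * 0.80998 = 6.48 hours

6.48


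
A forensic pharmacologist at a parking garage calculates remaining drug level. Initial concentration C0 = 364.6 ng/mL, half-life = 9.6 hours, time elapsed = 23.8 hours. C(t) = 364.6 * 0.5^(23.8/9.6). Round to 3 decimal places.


Drug concentration decay:
Number of half-lives = t / t_half = 23.8 / 9.6 = 2.479167
Decay factor = 0.5^2.479167 = 0.17934793
C(t) = 364.6 * 0.17934793 = 65.390 ng/mL

65.390


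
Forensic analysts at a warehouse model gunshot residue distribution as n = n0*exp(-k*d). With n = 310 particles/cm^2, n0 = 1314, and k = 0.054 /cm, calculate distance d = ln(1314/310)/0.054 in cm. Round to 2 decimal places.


GSR distance calculation:
n0/n = 1314 / 310 = 4.23871
ln(n0/n) = 1.444259
d = 1.444259 / 0.054 = 26.75 cm

26.75


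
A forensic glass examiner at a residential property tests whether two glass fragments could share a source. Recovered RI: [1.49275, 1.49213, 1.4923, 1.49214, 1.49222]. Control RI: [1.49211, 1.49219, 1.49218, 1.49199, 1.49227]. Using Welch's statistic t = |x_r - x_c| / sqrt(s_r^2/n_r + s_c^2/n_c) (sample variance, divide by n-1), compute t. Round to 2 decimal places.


Welch's t-criterion for glass RI comparison:
Recovered mean = sum / n_r = 7.46154 / 5 = 1.492308
Control mean = sum / n_c = 7.46074 / 5 = 1.492148
Recovered sample variance s_r^2 = 6.577e-08
Control sample variance s_c^2 = 1.102e-08
Welch SE (unpooled) = sqrt(s_r^2/n_r + s_c^2/n_c) = sqrt(1.3154e-08 + 2.204e-09) = sqrt(1.5358e-08) = 0.000123927
|mean_r - mean_c| = 0.00016
t = 0.00016 / 0.000123927 = 1.29

1.29


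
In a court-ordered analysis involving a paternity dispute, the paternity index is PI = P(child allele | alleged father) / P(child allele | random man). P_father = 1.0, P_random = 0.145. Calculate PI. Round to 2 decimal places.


Paternity Index calculation:
PI = P(allele|father) / P(allele|random)
PI = 1.0 / 0.145
PI = 6.90

6.90


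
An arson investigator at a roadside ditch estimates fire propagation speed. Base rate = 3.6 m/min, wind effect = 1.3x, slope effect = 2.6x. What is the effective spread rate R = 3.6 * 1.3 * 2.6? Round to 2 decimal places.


Fire spread rate calculation:
R = R0 * wind_factor * slope_factor
= 3.6 * 1.3 * 2.6
= 4.68 * 2.6
= 12.17 m/min

12.17


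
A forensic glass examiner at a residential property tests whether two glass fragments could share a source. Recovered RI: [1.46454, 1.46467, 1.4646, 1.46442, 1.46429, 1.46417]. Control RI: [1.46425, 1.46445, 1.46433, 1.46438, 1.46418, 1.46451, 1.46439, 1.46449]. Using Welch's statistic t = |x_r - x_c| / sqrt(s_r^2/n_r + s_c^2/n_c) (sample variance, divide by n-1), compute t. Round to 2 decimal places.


Welch's t-criterion for glass RI comparison:
Recovered mean = sum / n_r = 8.78669 / 6 = 1.4644483
Control mean = sum / n_c = 11.71498 / 8 = 1.4643725
Recovered sample variance s_r^2 = 3.67767e-08
Control sample variance s_c^2 = 1.32786e-08
Welch SE (unpooled) = sqrt(s_r^2/n_r + s_c^2/n_c) = sqrt(6.12944e-09 + 1.65982e-09) = sqrt(7.78926e-09) = 8.82568e-05
|mean_r - mean_c| = 7.58333e-05
t = 7.58333e-05 / 8.82568e-05 = 0.86

0.86


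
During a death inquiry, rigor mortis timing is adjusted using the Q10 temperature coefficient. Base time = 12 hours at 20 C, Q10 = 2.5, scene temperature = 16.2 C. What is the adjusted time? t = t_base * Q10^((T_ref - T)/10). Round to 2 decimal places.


Rigor mortis time adjustment:
Exponent = (T_ref - T_actual) / 10 = (20 - 16.2) / 10 = 0.38
Q10 factor = 2.5^0.38 = 1.4165
t_adjusted = 12 * 1.4165 = 17.00 hours

17.00


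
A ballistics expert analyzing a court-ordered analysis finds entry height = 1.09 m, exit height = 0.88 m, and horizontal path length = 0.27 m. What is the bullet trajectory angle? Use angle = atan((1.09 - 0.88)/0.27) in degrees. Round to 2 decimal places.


Bullet trajectory angle:
Height difference = 1.09 - 0.88 = 0.21 m
angle = atan(0.21 / 0.27)
angle = atan(0.777778)
angle = 37.87 degrees

37.87


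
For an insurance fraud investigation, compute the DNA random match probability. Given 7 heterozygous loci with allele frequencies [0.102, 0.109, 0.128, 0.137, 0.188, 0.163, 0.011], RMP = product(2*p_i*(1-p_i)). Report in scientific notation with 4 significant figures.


Computing RMP for 7 loci:
Locus 1: 2 * 0.102 * 0.898 = 0.183192
Locus 2: 2 * 0.109 * 0.891 = 0.194238
Locus 3: 2 * 0.128 * 0.872 = 0.223232
Locus 4: 2 * 0.137 * 0.863 = 0.236462
Locus 5: 2 * 0.188 * 0.812 = 0.305312
Locus 6: 2 * 0.163 * 0.837 = 0.272862
Locus 7: 2 * 0.011 * 0.989 = 0.021758
RMP = 3.405e-06

3.405e-06


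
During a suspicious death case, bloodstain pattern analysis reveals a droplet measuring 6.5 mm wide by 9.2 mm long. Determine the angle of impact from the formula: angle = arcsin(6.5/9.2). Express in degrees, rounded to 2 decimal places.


Blood spatter impact angle calculation:
width / length = 6.5 / 9.2 = 0.706522
angle = arcsin(0.706522)
angle = 44.95 degrees

44.95


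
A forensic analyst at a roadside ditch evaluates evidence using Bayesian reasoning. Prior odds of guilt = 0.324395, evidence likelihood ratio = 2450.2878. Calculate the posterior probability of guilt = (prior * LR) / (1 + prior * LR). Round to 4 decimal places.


Bayesian evidence evaluation:
Posterior odds = prior_odds * LR = 0.324395 * 2450.2878 = 794.8611
Posterior probability = posterior_odds / (1 + posterior_odds)
= 794.8611 / (1 + 794.8611)
= 794.8611 / 795.8611
= 0.9987

0.9987


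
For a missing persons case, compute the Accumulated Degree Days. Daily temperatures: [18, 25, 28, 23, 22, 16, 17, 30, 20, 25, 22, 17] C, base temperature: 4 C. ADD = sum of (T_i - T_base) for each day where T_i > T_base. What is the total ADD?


Computing ADD day by day:
Day 1: max(0, 18 - 4) = 14
Day 2: max(0, 25 - 4) = 21
Day 3: max(0, 28 - 4) = 24
Day 4: max(0, 23 - 4) = 19
Day 5: max(0, 22 - 4) = 18
Day 6: max(0, 16 - 4) = 12
Day 7: max(0, 17 - 4) = 13
Day 8: max(0, 30 - 4) = 26
Day 9: max(0, 20 - 4) = 16
Day 10: max(0, 25 - 4) = 21
Day 11: max(0, 22 - 4) = 18
Day 12: max(0, 17 - 4) = 13
Total ADD = 215

215


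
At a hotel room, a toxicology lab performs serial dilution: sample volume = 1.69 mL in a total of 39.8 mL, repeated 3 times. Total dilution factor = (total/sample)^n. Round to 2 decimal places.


Dilution factor calculation:
Single dilution = V_total / V_sample = 39.8 / 1.69 ≈ 23.550296
Number of dilutions = 3
Total DF = (39.8 / 1.69)^3 (full precision, rounded at the end) = 13061.38

13061.38


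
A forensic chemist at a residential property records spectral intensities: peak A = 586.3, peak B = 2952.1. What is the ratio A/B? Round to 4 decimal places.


Spectral peak ratio:
Peak A = 586.3 counts
Peak B = 2952.1 counts
Ratio = 586.3 / 2952.1 = 0.1986

0.1986


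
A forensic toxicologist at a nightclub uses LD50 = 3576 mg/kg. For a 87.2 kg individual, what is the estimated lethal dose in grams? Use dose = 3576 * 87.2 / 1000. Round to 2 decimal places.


Lethal dose calculation:
Lethal dose = LD50 * body_weight / 1000
= 3576 * 87.2 / 1000
= 311827.2 / 1000
= 311.83 g

311.83


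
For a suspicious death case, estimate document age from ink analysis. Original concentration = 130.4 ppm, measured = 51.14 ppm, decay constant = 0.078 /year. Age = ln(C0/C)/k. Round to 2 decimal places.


Document age estimation:
C0/C = 130.4 / 51.14 = 2.549863
ln(C0/C) = 0.93604
t = 0.93604 / 0.078 = 12.00 years

12.00


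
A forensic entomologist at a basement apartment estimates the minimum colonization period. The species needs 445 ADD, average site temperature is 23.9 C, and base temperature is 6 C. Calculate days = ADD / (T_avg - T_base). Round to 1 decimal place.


Insect development time:
Effective temperature = avg_temp - T_base = 23.9 - 6 = 17.9 C
Days = ADD / effective_temp = 445 / 17.9 = 24.9 days

24.9


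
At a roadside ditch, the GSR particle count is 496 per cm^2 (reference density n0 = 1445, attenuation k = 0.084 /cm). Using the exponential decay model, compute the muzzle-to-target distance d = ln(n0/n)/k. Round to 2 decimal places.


GSR distance calculation:
n0/n = 1445 / 496 = 2.913306
ln(n0/n) = 1.069289
d = 1.069289 / 0.084 = 12.73 cm

12.73


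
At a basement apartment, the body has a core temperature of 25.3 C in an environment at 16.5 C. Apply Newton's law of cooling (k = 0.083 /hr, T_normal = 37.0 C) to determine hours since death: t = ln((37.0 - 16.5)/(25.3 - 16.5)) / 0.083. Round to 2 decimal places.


Using Newton's law of cooling:
t = ln((T_normal - T_ambient) / (T_body - T_ambient)) / k
T_normal - T_ambient = 20.5
T_body - T_ambient = 8.8
Ratio = 2.329545
ln(ratio) = 0.845673
t = 0.845673 / 0.083 = 10.19 hours

10.19


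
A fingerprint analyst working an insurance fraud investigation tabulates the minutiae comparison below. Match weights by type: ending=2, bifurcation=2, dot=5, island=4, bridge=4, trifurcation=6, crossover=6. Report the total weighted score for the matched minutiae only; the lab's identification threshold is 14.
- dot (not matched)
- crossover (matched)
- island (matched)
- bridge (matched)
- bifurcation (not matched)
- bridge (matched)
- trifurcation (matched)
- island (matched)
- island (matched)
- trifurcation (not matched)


Weighted minutiae match score:
  dot: not matched, +0
  crossover: matched, +6 (running total 6)
  island: matched, +4 (running total 10)
  bridge: matched, +4 (running total 14)
  bifurcation: not matched, +0
  bridge: matched, +4 (running total 18)
  trifurcation: matched, +6 (running total 24)
  island: matched, +4 (running total 28)
  island: matched, +4 (running total 32)
  trifurcation: not matched, +0
Total score = 32
Threshold = 14; verdict = identification

32


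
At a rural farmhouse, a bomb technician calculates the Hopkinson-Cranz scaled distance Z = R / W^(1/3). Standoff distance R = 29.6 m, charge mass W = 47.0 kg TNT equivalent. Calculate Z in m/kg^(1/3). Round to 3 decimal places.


Scaled distance calculation:
W^(1/3) = 47.0^(1/3) = 3.608826
Z = R / W^(1/3) = 29.6 / 3.608826
Z = 8.202 m/kg^(1/3)

8.202


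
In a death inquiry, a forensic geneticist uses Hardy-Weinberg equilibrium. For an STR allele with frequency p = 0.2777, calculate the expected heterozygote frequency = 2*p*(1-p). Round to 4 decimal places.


Hardy-Weinberg heterozygote frequency:
q = 1 - p = 1 - 0.2777 = 0.7223
2pq = 2 * 0.2777 * 0.7223 = 0.4012

0.4012


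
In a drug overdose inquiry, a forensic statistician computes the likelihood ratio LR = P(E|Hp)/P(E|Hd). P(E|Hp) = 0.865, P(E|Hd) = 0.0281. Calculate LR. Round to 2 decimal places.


Likelihood ratio calculation:
LR = P(E|Hp) / P(E|Hd)
LR = 0.865 / 0.0281
LR = 30.78

30.78


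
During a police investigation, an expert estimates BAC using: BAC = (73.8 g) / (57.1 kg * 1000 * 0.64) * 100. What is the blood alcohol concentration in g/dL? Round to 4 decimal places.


Applying the Widmark formula:
BAC = (dose_g / (body_wt * 1000 * r)) * 100
Denominator = 57.1 * 1000 * 0.64 = 36544
BAC = (73.8 / 36544) * 100
BAC = 0.2019 g/dL

0.2019


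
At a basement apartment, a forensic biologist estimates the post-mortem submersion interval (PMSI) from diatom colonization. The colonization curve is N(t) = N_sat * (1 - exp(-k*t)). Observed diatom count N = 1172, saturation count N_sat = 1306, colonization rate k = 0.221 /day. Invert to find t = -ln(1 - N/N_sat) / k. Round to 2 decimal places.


PMSI from diatom colonization curve:
N / N_sat = 1172 / 1306 = 0.897397
1 - N/N_sat = 0.102603
ln(1 - N/N_sat) = -2.276888
t = -ln(1 - N/N_sat) / k = -(-2.276888) / 0.221 = 10.30 days

10.30


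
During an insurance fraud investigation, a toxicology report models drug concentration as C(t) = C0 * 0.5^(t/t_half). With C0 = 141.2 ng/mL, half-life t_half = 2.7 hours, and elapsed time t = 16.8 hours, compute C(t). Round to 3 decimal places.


Drug concentration decay:
Number of half-lives = t / t_half = 16.8 / 2.7 = 6.222222
Decay factor = 0.5^6.222222 = 0.01339444
C(t) = 141.2 * 0.01339444 = 1.891 ng/mL

1.891


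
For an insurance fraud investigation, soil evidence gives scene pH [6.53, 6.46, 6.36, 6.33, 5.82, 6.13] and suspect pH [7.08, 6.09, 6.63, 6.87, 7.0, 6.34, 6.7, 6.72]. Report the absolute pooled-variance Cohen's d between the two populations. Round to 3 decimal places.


Pooled-variance Cohen's d for soil pH comparison:
Scene mean = 37.63 / 6 = 6.271667
Suspect mean = 53.43 / 8 = 6.67875
Scene sample variance s_s^2 = 0.067497
Suspect sample variance s_c^2 = 0.109527
Pooled variance = ((n_s-1)*s_s^2 + (n_c-1)*s_c^2) / (n_s + n_c - 2) = 0.092014
Pooled SD = sqrt(0.092014) = 0.303338
Mean difference = -0.407083
|d| = |-0.407083| / 0.303338 = 1.342

1.342


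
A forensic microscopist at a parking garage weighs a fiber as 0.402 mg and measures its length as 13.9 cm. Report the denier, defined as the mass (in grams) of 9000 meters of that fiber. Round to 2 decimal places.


Denier calculation:
Mass in grams = 0.402 mg / 1000 = 0.000402 g
Length in meters = 13.9 cm / 100 = 0.139 m
Linear density = mass / length = 0.000402 / 0.139 = 0.00289209 g/m
Denier = (g/m) * 9000 = 0.00289209 * 9000 = 26.03

26.03


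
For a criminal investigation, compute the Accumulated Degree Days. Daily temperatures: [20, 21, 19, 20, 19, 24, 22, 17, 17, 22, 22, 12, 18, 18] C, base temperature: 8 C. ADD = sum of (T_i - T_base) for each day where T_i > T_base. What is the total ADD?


Computing ADD day by day:
Day 1: max(0, 20 - 8) = 12
Day 2: max(0, 21 - 8) = 13
Day 3: max(0, 19 - 8) = 11
Day 4: max(0, 20 - 8) = 12
Day 5: max(0, 19 - 8) = 11
Day 6: max(0, 24 - 8) = 16
Day 7: max(0, 22 - 8) = 14
Day 8: max(0, 17 - 8) = 9
Day 9: max(0, 17 - 8) = 9
Day 10: max(0, 22 - 8) = 14
Day 11: max(0, 22 - 8) = 14
Day 12: max(0, 12 - 8) = 4
Day 13: max(0, 18 - 8) = 10
Day 14: max(0, 18 - 8) = 10
Total ADD = 159

159


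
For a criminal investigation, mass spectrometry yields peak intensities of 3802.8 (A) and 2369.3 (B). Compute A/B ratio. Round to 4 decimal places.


Spectral peak ratio:
Peak A = 3802.8 counts
Peak B = 2369.3 counts
Ratio = 3802.8 / 2369.3 = 1.6050

1.6050


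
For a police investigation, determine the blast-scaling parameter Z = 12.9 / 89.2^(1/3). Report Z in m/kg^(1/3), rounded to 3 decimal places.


Scaled distance calculation:
W^(1/3) = 89.2^(1/3) = 4.468087
Z = R / W^(1/3) = 12.9 / 4.468087
Z = 2.887 m/kg^(1/3)

2.887


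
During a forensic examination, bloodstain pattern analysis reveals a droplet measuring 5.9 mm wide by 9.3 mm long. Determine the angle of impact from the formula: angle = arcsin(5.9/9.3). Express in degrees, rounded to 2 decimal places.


Blood spatter impact angle calculation:
width / length = 5.9 / 9.3 = 0.634409
angle = arcsin(0.634409)
angle = 39.38 degrees

39.38


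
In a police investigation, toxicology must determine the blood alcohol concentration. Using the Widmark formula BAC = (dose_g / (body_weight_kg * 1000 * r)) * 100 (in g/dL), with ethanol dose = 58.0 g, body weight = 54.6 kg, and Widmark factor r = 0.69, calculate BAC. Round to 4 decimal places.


Applying the Widmark formula:
BAC = (dose_g / (body_wt * 1000 * r)) * 100
Denominator = 54.6 * 1000 * 0.69 = 37674
BAC = (58.0 / 37674) * 100
BAC = 0.1540 g/dL

0.1540


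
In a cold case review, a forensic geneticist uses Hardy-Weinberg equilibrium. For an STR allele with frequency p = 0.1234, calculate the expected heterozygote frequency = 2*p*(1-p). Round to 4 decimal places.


Hardy-Weinberg heterozygote frequency:
q = 1 - p = 1 - 0.1234 = 0.8766
2pq = 2 * 0.1234 * 0.8766 = 0.2163

0.2163


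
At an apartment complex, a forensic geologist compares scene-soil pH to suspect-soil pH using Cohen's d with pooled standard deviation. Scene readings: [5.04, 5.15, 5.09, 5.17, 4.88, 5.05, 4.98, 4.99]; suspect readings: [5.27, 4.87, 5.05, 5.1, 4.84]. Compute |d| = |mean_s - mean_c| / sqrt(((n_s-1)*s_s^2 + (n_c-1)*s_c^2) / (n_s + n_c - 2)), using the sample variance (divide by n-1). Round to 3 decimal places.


Pooled-variance Cohen's d for soil pH comparison:
Scene mean = 40.35 / 8 = 5.04375
Suspect mean = 25.13 / 5 = 5.026
Scene sample variance s_s^2 = 0.009027
Suspect sample variance s_c^2 = 0.03113
Pooled variance = ((n_s-1)*s_s^2 + (n_c-1)*s_c^2) / (n_s + n_c - 2) = 0.017064
Pooled SD = sqrt(0.017064) = 0.130629
Mean difference = 0.01775
|d| = |0.01775| / 0.130629 = 0.136

0.136


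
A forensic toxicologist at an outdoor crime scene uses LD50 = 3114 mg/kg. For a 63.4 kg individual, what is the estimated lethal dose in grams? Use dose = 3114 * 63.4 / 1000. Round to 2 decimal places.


Lethal dose calculation:
Lethal dose = LD50 * body_weight / 1000
= 3114 * 63.4 / 1000
= 197427.6 / 1000
= 197.43 g

197.43


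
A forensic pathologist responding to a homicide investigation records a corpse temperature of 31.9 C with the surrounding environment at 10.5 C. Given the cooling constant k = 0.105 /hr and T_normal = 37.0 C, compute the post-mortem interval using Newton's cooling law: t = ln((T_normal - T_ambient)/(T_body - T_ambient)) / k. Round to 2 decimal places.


Using Newton's law of cooling:
t = ln((T_normal - T_ambient) / (T_body - T_ambient)) / k
T_normal - T_ambient = 26.5
T_body - T_ambient = 21.4
Ratio = 1.238318
ln(ratio) = 0.213754
t = 0.213754 / 0.105 = 2.04 hours

2.04


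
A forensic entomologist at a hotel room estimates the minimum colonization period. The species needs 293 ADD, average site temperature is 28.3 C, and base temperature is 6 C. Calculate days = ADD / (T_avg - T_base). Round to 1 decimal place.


Insect development time:
Effective temperature = avg_temp - T_base = 28.3 - 6 = 22.3 C
Days = ADD / effective_temp = 293 / 22.3 = 13.1 days

13.1


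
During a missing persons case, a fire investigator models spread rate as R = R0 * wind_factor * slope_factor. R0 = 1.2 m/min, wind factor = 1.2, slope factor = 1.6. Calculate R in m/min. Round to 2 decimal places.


Fire spread rate calculation:
R = R0 * wind_factor * slope_factor
= 1.2 * 1.2 * 1.6
= 1.44 * 1.6
= 2.30 m/min

2.30


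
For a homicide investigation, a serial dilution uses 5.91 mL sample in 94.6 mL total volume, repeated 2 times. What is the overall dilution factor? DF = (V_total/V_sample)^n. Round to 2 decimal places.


Dilution factor calculation:
Single dilution = V_total / V_sample = 94.6 / 5.91 ≈ 16.006768
Number of dilutions = 2
Total DF = (94.6 / 5.91)^2 (full precision, rounded at the end) = 256.22

256.22


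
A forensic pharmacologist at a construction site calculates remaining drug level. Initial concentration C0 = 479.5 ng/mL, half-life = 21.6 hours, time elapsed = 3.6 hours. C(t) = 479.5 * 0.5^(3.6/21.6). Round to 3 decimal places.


Drug concentration decay:
Number of half-lives = t / t_half = 3.6 / 21.6 = 0.166667
Decay factor = 0.5^0.166667 = 0.89089851
C(t) = 479.5 * 0.89089851 = 427.186 ng/mL

427.186


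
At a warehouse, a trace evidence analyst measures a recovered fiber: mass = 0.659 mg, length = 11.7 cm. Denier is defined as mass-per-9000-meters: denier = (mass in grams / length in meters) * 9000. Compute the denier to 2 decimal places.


Denier calculation:
Mass in grams = 0.659 mg / 1000 = 0.000659 g
Length in meters = 11.7 cm / 100 = 0.117 m
Linear density = mass / length = 0.000659 / 0.117 = 0.00563248 g/m
Denier = (g/m) * 9000 = 0.00563248 * 9000 = 50.69

50.69


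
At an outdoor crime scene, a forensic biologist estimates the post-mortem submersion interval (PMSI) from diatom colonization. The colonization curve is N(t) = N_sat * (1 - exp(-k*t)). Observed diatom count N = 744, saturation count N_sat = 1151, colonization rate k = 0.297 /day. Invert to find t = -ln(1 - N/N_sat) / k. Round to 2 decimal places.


PMSI from diatom colonization curve:
N / N_sat = 744 / 1151 = 0.646394
1 - N/N_sat = 0.353606
ln(1 - N/N_sat) = -1.039572
t = -ln(1 - N/N_sat) / k = -(-1.039572) / 0.297 = 3.50 days

3.50


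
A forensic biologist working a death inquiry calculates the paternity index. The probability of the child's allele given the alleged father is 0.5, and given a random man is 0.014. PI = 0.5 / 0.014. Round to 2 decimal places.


Paternity Index calculation:
PI = P(allele|father) / P(allele|random)
PI = 0.5 / 0.014
PI = 35.71

35.71


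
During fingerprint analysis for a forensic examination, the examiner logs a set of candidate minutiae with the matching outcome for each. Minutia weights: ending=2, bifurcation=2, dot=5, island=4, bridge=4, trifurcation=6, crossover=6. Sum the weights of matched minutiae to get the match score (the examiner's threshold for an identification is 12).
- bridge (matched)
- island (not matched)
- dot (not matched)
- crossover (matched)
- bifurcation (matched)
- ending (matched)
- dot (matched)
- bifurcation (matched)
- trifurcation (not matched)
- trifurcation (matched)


Weighted minutiae match score:
  bridge: matched, +4 (running total 4)
  island: not matched, +0
  dot: not matched, +0
  crossover: matched, +6 (running total 10)
  bifurcation: matched, +2 (running total 12)
  ending: matched, +2 (running total 14)
  dot: matched, +5 (running total 19)
  bifurcation: matched, +2 (running total 21)
  trifurcation: not matched, +0
  trifurcation: matched, +6 (running total 27)
Total score = 27
Threshold = 12; verdict = identification

27


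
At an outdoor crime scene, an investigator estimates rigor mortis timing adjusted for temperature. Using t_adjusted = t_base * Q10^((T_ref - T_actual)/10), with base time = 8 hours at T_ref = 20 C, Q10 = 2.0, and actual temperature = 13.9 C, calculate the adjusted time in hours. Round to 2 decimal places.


Rigor mortis time adjustment:
Exponent = (T_ref - T_actual) / 10 = (20 - 13.9) / 10 = 0.61
Q10 factor = 2.0^0.61 = 1.52626
t_adjusted = 8 * 1.52626 = 12.21 hours

12.21


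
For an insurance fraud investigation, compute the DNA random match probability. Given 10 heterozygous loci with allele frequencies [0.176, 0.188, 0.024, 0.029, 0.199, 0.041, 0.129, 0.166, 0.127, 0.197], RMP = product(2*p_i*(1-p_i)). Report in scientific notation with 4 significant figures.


Computing RMP for 10 loci:
Locus 1: 2 * 0.176 * 0.824 = 0.290048
Locus 2: 2 * 0.188 * 0.812 = 0.305312
Locus 3: 2 * 0.024 * 0.976 = 0.046848
Locus 4: 2 * 0.029 * 0.971 = 0.056318
Locus 5: 2 * 0.199 * 0.801 = 0.318798
Locus 6: 2 * 0.041 * 0.959 = 0.078638
Locus 7: 2 * 0.129 * 0.871 = 0.224718
Locus 8: 2 * 0.166 * 0.834 = 0.276888
Locus 9: 2 * 0.127 * 0.873 = 0.221742
Locus 10: 2 * 0.197 * 0.803 = 0.316382
RMP = 2.557e-08

2.557e-08


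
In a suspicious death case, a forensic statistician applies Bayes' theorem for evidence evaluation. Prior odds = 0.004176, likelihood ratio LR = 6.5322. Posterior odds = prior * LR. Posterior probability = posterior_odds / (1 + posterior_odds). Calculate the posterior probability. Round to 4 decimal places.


Bayesian evidence evaluation:
Posterior odds = prior_odds * LR = 0.004176 * 6.5322 = 0.02727847
Posterior probability = posterior_odds / (1 + posterior_odds)
= 0.02727847 / (1 + 0.02727847)
= 0.02727847 / 1.02727847
= 0.0266

0.0266


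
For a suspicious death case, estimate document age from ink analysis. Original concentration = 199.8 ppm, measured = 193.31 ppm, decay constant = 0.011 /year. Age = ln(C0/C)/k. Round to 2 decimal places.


Document age estimation:
C0/C = 199.8 / 193.31 = 1.033573
ln(C0/C) = 0.033022
t = 0.033022 / 0.011 = 3.00 years

3.00


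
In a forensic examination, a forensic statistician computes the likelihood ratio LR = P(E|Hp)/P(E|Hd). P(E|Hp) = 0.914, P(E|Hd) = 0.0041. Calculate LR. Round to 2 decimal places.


Likelihood ratio calculation:
LR = P(E|Hp) / P(E|Hd)
LR = 0.914 / 0.0041
LR = 222.93

222.93


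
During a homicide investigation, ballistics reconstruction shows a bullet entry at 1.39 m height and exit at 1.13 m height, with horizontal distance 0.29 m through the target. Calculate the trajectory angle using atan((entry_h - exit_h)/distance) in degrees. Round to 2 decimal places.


Bullet trajectory angle:
Height difference = 1.39 - 1.13 = 0.26 m
angle = atan(0.26 / 0.29)
angle = atan(0.896552)
angle = 41.88 degrees

41.88


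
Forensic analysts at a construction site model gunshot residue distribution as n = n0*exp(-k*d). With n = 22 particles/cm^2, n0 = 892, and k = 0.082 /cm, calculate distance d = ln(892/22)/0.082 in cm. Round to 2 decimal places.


GSR distance calculation:
n0/n = 892 / 22 = 40.545455
ln(n0/n) = 3.702424
d = 3.702424 / 0.082 = 45.15 cm

45.15


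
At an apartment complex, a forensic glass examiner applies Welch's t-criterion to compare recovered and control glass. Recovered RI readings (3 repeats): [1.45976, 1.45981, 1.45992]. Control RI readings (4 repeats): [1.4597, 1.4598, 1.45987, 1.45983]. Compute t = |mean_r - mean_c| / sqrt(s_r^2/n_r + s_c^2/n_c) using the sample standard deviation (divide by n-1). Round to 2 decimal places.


Welch's t-criterion for glass RI comparison:
Recovered mean = sum / n_r = 4.37949 / 3 = 1.45983
Control mean = sum / n_c = 5.8392 / 4 = 1.4598
Recovered sample variance s_r^2 = 6.7e-09
Control sample variance s_c^2 = 5.26667e-09
Welch SE (unpooled) = sqrt(s_r^2/n_r + s_c^2/n_c) = sqrt(2.23333e-09 + 1.31667e-09) = sqrt(3.55e-09) = 5.95819e-05
|mean_r - mean_c| = 3e-05
t = 3e-05 / 5.95819e-05 = 0.50

0.50


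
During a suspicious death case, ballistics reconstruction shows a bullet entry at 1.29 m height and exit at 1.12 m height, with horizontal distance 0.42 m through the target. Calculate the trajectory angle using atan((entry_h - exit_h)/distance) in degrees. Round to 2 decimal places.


Bullet trajectory angle:
Height difference = 1.29 - 1.12 = 0.17 m
angle = atan(0.17 / 0.42)
angle = atan(0.404762)
angle = 22.04 degrees

22.04


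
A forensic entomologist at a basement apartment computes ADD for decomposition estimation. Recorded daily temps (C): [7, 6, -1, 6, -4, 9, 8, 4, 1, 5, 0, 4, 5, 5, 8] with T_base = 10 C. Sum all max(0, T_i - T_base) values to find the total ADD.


Computing ADD day by day:
Day 1: max(0, 7 - 10) = 0
Day 2: max(0, 6 - 10) = 0
Day 3: max(0, -1 - 10) = 0
Day 4: max(0, 6 - 10) = 0
Day 5: max(0, -4 - 10) = 0
Day 6: max(0, 9 - 10) = 0
Day 7: max(0, 8 - 10) = 0
Day 8: max(0, 4 - 10) = 0
Day 9: max(0, 1 - 10) = 0
Day 10: max(0, 5 - 10) = 0
Day 11: max(0, 0 - 10) = 0
Day 12: max(0, 4 - 10) = 0
Day 13: max(0, 5 - 10) = 0
Day 14: max(0, 5 - 10) = 0
Day 15: max(0, 8 - 10) = 0
Total ADD = 0

0


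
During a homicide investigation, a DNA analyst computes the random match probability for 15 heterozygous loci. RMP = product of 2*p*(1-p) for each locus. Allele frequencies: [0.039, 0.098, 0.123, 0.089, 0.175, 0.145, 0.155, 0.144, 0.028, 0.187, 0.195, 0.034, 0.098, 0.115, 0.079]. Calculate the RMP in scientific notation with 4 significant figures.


Computing RMP for 15 loci:
Locus 1: 2 * 0.039 * 0.961 = 0.074958
Locus 2: 2 * 0.098 * 0.902 = 0.176792
Locus 3: 2 * 0.123 * 0.877 = 0.215742
Locus 4: 2 * 0.089 * 0.911 = 0.162158
Locus 5: 2 * 0.175 * 0.825 = 0.28875
Locus 6: 2 * 0.145 * 0.855 = 0.24795
Locus 7: 2 * 0.155 * 0.845 = 0.26195
Locus 8: 2 * 0.144 * 0.856 = 0.246528
Locus 9: 2 * 0.028 * 0.972 = 0.054432
Locus 10: 2 * 0.187 * 0.813 = 0.304062
Locus 11: 2 * 0.195 * 0.805 = 0.31395
Locus 12: 2 * 0.034 * 0.966 = 0.065688
Locus 13: 2 * 0.098 * 0.902 = 0.176792
Locus 14: 2 * 0.115 * 0.885 = 0.20355
Locus 15: 2 * 0.079 * 0.921 = 0.145518
RMP = 3.831e-12

3.831e-12


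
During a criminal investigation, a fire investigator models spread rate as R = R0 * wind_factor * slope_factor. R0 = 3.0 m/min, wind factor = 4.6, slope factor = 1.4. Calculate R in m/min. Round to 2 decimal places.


Fire spread rate calculation:
R = R0 * wind_factor * slope_factor
= 3.0 * 4.6 * 1.4
= 13.8 * 1.4
= 19.32 m/min

19.32


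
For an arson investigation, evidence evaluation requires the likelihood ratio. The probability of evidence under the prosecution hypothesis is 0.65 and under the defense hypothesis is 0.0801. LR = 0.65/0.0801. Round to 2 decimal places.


Likelihood ratio calculation:
LR = P(E|Hp) / P(E|Hd)
LR = 0.65 / 0.0801
LR = 8.11

8.11


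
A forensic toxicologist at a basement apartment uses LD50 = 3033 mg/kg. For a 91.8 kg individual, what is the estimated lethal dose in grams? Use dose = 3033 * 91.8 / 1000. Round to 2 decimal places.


Lethal dose calculation:
Lethal dose = LD50 * body_weight / 1000
= 3033 * 91.8 / 1000
= 278429.4 / 1000
= 278.43 g

278.43


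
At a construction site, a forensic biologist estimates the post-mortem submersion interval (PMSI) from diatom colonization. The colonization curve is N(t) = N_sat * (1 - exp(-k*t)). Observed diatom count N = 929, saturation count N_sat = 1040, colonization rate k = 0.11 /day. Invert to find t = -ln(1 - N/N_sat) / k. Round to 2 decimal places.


PMSI from diatom colonization curve:
N / N_sat = 929 / 1040 = 0.893269
1 - N/N_sat = 0.106731
ln(1 - N/N_sat) = -2.237444
t = -ln(1 - N/N_sat) / k = -(-2.237444) / 0.11 = 20.34 days

20.34


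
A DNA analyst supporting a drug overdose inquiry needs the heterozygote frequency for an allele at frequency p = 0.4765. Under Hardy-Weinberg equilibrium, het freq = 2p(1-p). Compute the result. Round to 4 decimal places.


Hardy-Weinberg heterozygote frequency:
q = 1 - p = 1 - 0.4765 = 0.5235
2pq = 2 * 0.4765 * 0.5235 = 0.4989

0.4989


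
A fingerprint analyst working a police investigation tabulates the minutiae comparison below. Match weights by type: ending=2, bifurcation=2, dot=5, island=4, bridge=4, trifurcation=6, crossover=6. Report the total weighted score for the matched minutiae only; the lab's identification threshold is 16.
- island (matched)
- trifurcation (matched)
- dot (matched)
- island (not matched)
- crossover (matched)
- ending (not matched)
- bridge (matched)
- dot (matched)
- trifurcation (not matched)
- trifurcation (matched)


Weighted minutiae match score:
  island: matched, +4 (running total 4)
  trifurcation: matched, +6 (running total 10)
  dot: matched, +5 (running total 15)
  island: not matched, +0
  crossover: matched, +6 (running total 21)
  ending: not matched, +0
  bridge: matched, +4 (running total 25)
  dot: matched, +5 (running total 30)
  trifurcation: not matched, +0
  trifurcation: matched, +6 (running total 36)
Total score = 36
Threshold = 16; verdict = identification

36


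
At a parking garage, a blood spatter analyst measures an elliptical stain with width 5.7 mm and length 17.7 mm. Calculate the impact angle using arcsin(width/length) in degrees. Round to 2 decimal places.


Blood spatter impact angle calculation:
width / length = 5.7 / 17.7 = 0.322034
angle = arcsin(0.322034)
angle = 18.79 degrees

18.79
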